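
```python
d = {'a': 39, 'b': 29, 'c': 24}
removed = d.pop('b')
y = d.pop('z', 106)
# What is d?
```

After line 1: d = {'a': 39, 'b': 29, 'c': 24}
After line 2 (pop 'b' returns 29): d = {'a': 39, 'c': 24}, removed = 29
After line 3 (pop 'z' missing, returns default 106): d = {'a': 39, 'c': 24}, y = 106

{'a': 39, 'c': 24}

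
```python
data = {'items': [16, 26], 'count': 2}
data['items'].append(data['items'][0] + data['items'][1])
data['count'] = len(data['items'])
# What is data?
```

After line 1: data = {'items': [16, 26], 'count': 2}
After line 2 (append 16 + 26 = 42): data = {'items': [16, 26, 42], 'count': 2}
After line 3 (count = len(items) = 3): data = {'items': [16, 26, 42], 'count': 3}

{'items': [16, 26, 42], 'count': 3}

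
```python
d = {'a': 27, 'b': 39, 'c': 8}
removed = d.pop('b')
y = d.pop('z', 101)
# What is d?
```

After line 1: d = {'a': 27, 'b': 39, 'c': 8}
After line 2 (pop 'b' returns 39): d = {'a': 27, 'c': 8}, removed = 39
After line 3 (pop 'z' missing, returns default 101): d = {'a': 27, 'c': 8}, y = 101

{'a': 27, 'c': 8}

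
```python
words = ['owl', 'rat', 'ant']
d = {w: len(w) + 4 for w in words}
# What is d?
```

{'owl': 7, 'rat': 7, 'ant': 7}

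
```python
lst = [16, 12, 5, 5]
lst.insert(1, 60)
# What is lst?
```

[16, 60, 12, 5, 5]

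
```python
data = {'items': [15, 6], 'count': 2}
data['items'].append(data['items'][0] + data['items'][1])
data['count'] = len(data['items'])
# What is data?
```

After line 1: data = {'items': [15, 6], 'count': 2}
After line 2 (append 15 + 6 = 21): data = {'items': [15, 6, 21], 'count': 2}
After line 3 (count = len(items) = 3): data = {'items': [15, 6, 21], 'count': 3}

{'items': [15, 6, 21], 'count': 3}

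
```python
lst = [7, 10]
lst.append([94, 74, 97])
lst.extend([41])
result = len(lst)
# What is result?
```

After line 1: lst = [7, 10]
After line 2 (append adds [94, 74, 97] as single element): lst = [7, 10, [94, 74, 97]]
After line 3 (extend unpacks [41], adds 41): lst = [7, 10, [94, 74, 97], 41]
After line 4: result = len(lst) = 4

4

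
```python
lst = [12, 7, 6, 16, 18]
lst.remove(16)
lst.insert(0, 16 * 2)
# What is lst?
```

After line 1: lst = [12, 7, 6, 16, 18]
After line 2 (remove first 16): lst = [12, 7, 6, 18]
After line 3 (insert 32 at index 0): lst = [32, 12, 7, 6, 18]

[32, 12, 7, 6, 18]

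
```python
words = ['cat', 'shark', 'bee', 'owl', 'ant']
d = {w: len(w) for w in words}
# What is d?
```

{'cat': 3, 'shark': 5, 'bee': 3, 'owl': 3, 'ant': 3}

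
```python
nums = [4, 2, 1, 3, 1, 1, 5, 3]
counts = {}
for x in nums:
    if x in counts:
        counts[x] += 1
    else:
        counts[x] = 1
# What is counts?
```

Initial: counts = {}, nums = [4, 2, 1, 3, 1, 1, 5, 3]
See 4: counts = {4: 1}
See 2: counts = {4: 1, 2: 1}
See 1: counts = {4: 1, 2: 1, 1: 1}
See 3: counts = {4: 1, 2: 1, 1: 1, 3: 1}
See 1: counts = {4: 1, 2: 1, 1: 2, 3: 1}
See 1: counts = {4: 1, 2: 1, 1: 3, 3: 1}
See 5: counts = {4: 1, 2: 1, 1: 3, 3: 1, 5: 1}
See 3: counts = {4: 1, 2: 1, 1: 3, 3: 2, 5: 1}

{4: 1, 2: 1, 1: 3, 3: 2, 5: 1}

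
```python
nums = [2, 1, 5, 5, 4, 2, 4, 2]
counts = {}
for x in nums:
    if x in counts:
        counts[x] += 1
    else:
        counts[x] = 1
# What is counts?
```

Initial: counts = {}, nums = [2, 1, 5, 5, 4, 2, 4, 2]
See 2: counts = {2: 1}
See 1: counts = {2: 1, 1: 1}
See 5: counts = {2: 1, 1: 1, 5: 1}
See 5: counts = {2: 1, 1: 1, 5: 2}
See 4: counts = {2: 1, 1: 1, 5: 2, 4: 1}
See 2: counts = {2: 2, 1: 1, 5: 2, 4: 1}
See 4: counts = {2: 2, 1: 1, 5: 2, 4: 2}
See 2: counts = {2: 3, 1: 1, 5: 2, 4: 2}

{2: 3, 1: 1, 5: 2, 4: 2}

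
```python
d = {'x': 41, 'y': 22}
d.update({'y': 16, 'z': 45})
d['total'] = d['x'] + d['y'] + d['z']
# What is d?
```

After line 1: d = {'x': 41, 'y': 22}
After line 2 (y overwritten, z added): d = {'x': 41, 'y': 16, 'z': 45}
After line 3 (total = 41 + 16 + 45 = 102): d = {'x': 41, 'y': 16, 'z': 45, 'total': 102}

{'x': 41, 'y': 16, 'z': 45, 'total': 102}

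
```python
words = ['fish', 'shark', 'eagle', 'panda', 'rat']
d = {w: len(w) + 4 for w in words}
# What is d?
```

{'fish': 8, 'shark': 9, 'eagle': 9, 'panda': 9, 'rat': 7}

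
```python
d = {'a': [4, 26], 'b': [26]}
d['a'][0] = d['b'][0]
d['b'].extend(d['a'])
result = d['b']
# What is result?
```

After line 1: d = {'a': [4, 26], 'b': [26]}
After line 2 (a[0] = b[0] = 26): d = {'a': [26, 26], 'b': [26]}
After line 3 (b.extend(a) appends [26, 26]): d = {'a': [26, 26], 'b': [26, 26, 26]}
After line 4: result = d['b'] = [26, 26, 26]

[26, 26, 26]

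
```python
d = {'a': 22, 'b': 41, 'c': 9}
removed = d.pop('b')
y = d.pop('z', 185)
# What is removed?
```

After line 1: d = {'a': 22, 'b': 41, 'c': 9}
After line 2 (pop 'b' returns 41): d = {'a': 22, 'c': 9}, removed = 41
After line 3 (pop 'z' missing, returns default 185): d = {'a': 22, 'c': 9}, y = 185

41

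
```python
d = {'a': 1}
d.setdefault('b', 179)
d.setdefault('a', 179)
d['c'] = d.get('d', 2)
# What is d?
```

After line 1: d = {'a': 1}
After line 2 (setdefault adds 'b'=179): d = {'a': 1, 'b': 179}
After line 3 (setdefault 'a' no-op, already exists): d = {'a': 1, 'b': 179}
After line 4 (get('d', 2) returns default since 'd' not in d): d = {'a': 1, 'b': 179, 'c': 2}

{'a': 1, 'b': 179, 'c': 2}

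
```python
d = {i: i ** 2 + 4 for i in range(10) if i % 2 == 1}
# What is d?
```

{1: 5, 3: 13, 5: 29, 7: 53, 9: 85}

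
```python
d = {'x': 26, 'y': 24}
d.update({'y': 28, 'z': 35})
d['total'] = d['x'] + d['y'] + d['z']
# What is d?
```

After line 1: d = {'x': 26, 'y': 24}
After line 2 (y overwritten, z added): d = {'x': 26, 'y': 28, 'z': 35}
After line 3 (total = 26 + 28 + 35 = 89): d = {'x': 26, 'y': 28, 'z': 35, 'total': 89}

{'x': 26, 'y': 28, 'z': 35, 'total': 89}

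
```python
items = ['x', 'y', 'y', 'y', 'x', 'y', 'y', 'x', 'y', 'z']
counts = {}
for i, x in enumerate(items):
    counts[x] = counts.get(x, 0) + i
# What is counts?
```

Initial: counts = {}, items = ['x', 'y', 'y', 'y', 'x', 'y', 'y', 'x', 'y', 'z']
i=0, x='x': counts = {'x': 0}
i=1, x='y': counts = {'x': 0, 'y': 1}
i=2, x='y': counts = {'x': 0, 'y': 3}
i=3, x='y': counts = {'x': 0, 'y': 6}
i=4, x='x': counts = {'x': 4, 'y': 6}
i=5, x='y': counts = {'x': 4, 'y': 11}
i=6, x='y': counts = {'x': 4, 'y': 17}
i=7, x='x': counts = {'x': 11, 'y': 17}
i=8, x='y': counts = {'x': 11, 'y': 25}
i=9, x='z': counts = {'x': 11, 'y': 25, 'z': 9}

{'x': 11, 'y': 25, 'z': 9}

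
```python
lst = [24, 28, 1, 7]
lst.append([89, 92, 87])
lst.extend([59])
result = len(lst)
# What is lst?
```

After line 1: lst = [24, 28, 1, 7]
After line 2 (append adds [89, 92, 87] as single element): lst = [24, 28, 1, 7, [89, 92, 87]]
After line 3 (extend unpacks [59], adds 59): lst = [24, 28, 1, 7, [89, 92, 87], 59]
After line 4: result = len(lst) = 6

[24, 28, 1, 7, [89, 92, 87], 59]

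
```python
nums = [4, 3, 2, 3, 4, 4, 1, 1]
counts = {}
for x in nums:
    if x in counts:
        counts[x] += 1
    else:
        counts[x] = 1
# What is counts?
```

Initial: counts = {}, nums = [4, 3, 2, 3, 4, 4, 1, 1]
See 4: counts = {4: 1}
See 3: counts = {4: 1, 3: 1}
See 2: counts = {4: 1, 3: 1, 2: 1}
See 3: counts = {4: 1, 3: 2, 2: 1}
See 4: counts = {4: 2, 3: 2, 2: 1}
See 4: counts = {4: 3, 3: 2, 2: 1}
See 1: counts = {4: 3, 3: 2, 2: 1, 1: 1}
See 1: counts = {4: 3, 3: 2, 2: 1, 1: 2}

{4: 3, 3: 2, 2: 1, 1: 2}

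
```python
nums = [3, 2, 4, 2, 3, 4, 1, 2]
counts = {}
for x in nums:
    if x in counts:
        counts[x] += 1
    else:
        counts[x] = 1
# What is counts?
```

Initial: counts = {}, nums = [3, 2, 4, 2, 3, 4, 1, 2]
See 3: counts = {3: 1}
See 2: counts = {3: 1, 2: 1}
See 4: counts = {3: 1, 2: 1, 4: 1}
See 2: counts = {3: 1, 2: 2, 4: 1}
See 3: counts = {3: 2, 2: 2, 4: 1}
See 4: counts = {3: 2, 2: 2, 4: 2}
See 1: counts = {3: 2, 2: 2, 4: 2, 1: 1}
See 2: counts = {3: 2, 2: 3, 4: 2, 1: 1}

{3: 2, 2: 3, 4: 2, 1: 1}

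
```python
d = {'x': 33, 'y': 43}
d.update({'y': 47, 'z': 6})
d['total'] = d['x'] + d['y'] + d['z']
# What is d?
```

After line 1: d = {'x': 33, 'y': 43}
After line 2 (y overwritten, z added): d = {'x': 33, 'y': 47, 'z': 6}
After line 3 (total = 33 + 47 + 6 = 86): d = {'x': 33, 'y': 47, 'z': 6, 'total': 86}

{'x': 33, 'y': 47, 'z': 6, 'total': 86}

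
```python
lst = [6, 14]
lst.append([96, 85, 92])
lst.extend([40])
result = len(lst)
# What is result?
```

After line 1: lst = [6, 14]
After line 2 (append adds [96, 85, 92] as single element): lst = [6, 14, [96, 85, 92]]
After line 3 (extend unpacks [40], adds 40): lst = [6, 14, [96, 85, 92], 40]
After line 4: result = len(lst) = 4

4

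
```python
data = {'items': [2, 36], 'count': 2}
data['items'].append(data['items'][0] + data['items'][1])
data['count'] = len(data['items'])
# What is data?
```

After line 1: data = {'items': [2, 36], 'count': 2}
After line 2 (append 2 + 36 = 38): data = {'items': [2, 36, 38], 'count': 2}
After line 3 (count = len(items) = 3): data = {'items': [2, 36, 38], 'count': 3}

{'items': [2, 36, 38], 'count': 3}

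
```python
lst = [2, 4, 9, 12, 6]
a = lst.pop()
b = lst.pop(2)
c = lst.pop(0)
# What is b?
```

After line 1: lst = [2, 4, 9, 12, 6]
After line 2 (pop() -> a = 6): lst = [2, 4, 9, 12]
After line 3 (pop(2) -> b = 9): lst = [2, 4, 12]
After line 4 (pop(0) -> c = 2): lst = [4, 12]

9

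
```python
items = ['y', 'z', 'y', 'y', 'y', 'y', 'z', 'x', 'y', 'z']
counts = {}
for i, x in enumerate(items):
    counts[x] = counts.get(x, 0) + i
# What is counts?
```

Initial: counts = {}, items = ['y', 'z', 'y', 'y', 'y', 'y', 'z', 'x', 'y', 'z']
i=0, x='y': counts = {'y': 0}
i=1, x='z': counts = {'y': 0, 'z': 1}
i=2, x='y': counts = {'y': 2, 'z': 1}
i=3, x='y': counts = {'y': 5, 'z': 1}
i=4, x='y': counts = {'y': 9, 'z': 1}
i=5, x='y': counts = {'y': 14, 'z': 1}
i=6, x='z': counts = {'y': 14, 'z': 7}
i=7, x='x': counts = {'y': 14, 'z': 7, 'x': 7}
i=8, x='y': counts = {'y': 22, 'z': 7, 'x': 7}
i=9, x='z': counts = {'y': 22, 'z': 16, 'x': 7}

{'y': 22, 'z': 16, 'x': 7}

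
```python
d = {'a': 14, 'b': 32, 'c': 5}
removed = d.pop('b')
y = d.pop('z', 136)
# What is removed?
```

After line 1: d = {'a': 14, 'b': 32, 'c': 5}
After line 2 (pop 'b' returns 32): d = {'a': 14, 'c': 5}, removed = 32
After line 3 (pop 'z' missing, returns default 136): d = {'a': 14, 'c': 5}, y = 136

32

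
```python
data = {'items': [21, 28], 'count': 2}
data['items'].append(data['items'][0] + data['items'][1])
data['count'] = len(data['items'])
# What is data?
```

After line 1: data = {'items': [21, 28], 'count': 2}
After line 2 (append 21 + 28 = 49): data = {'items': [21, 28, 49], 'count': 2}
After line 3 (count = len(items) = 3): data = {'items': [21, 28, 49], 'count': 3}

{'items': [21, 28, 49], 'count': 3}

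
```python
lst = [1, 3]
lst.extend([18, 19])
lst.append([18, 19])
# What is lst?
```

After line 1: lst = [1, 3]
After line 2 (extend unpacks [18, 19]): lst = [1, 3, 18, 19]
After line 3 (append adds [18, 19] as single element): lst = [1, 3, 18, 19, [18, 19]]

[1, 3, 18, 19, [18, 19]]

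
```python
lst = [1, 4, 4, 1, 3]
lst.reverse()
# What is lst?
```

[3, 1, 4, 4, 1]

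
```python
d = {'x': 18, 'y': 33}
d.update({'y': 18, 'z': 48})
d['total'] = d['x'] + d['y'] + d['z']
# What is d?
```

After line 1: d = {'x': 18, 'y': 33}
After line 2 (y overwritten, z added): d = {'x': 18, 'y': 18, 'z': 48}
After line 3 (total = 18 + 18 + 48 = 84): d = {'x': 18, 'y': 18, 'z': 48, 'total': 84}

{'x': 18, 'y': 18, 'z': 48, 'total': 84}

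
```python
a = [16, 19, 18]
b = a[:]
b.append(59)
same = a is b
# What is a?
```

After line 1: a = [16, 19, 18]
After line 2 (b = a[:] is a shallow copy, new object): a = [16, 19, 18], b = [16, 19, 18]
After line 3 (append only mutates b): a = [16, 19, 18], b = [16, 19, 18, 59]
After line 4 (same = a is b; different objects -> False): same = False

[16, 19, 18]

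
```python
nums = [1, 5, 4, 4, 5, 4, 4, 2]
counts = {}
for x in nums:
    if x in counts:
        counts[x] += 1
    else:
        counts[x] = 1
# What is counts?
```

Initial: counts = {}, nums = [1, 5, 4, 4, 5, 4, 4, 2]
See 1: counts = {1: 1}
See 5: counts = {1: 1, 5: 1}
See 4: counts = {1: 1, 5: 1, 4: 1}
See 4: counts = {1: 1, 5: 1, 4: 2}
See 5: counts = {1: 1, 5: 2, 4: 2}
See 4: counts = {1: 1, 5: 2, 4: 3}
See 4: counts = {1: 1, 5: 2, 4: 4}
See 2: counts = {1: 1, 5: 2, 4: 4, 2: 1}

{1: 1, 5: 2, 4: 4, 2: 1}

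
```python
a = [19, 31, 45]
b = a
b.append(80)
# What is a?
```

After line 1: a = [19, 31, 45]
After line 2 (b = a is an alias, same object): a = [19, 31, 45], b = [19, 31, 45]
After line 3 (b.append mutates the shared list): a = [19, 31, 45, 80], b = [19, 31, 45, 80]

[19, 31, 45, 80]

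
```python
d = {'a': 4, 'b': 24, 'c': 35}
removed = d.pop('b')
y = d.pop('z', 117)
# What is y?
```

After line 1: d = {'a': 4, 'b': 24, 'c': 35}
After line 2 (pop 'b' returns 24): d = {'a': 4, 'c': 35}, removed = 24
After line 3 (pop 'z' missing, returns default 117): d = {'a': 4, 'c': 35}, y = 117

117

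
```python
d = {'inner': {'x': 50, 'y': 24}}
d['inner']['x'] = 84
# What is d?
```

After line 1: d = {'inner': {'x': 50, 'y': 24}}
After line 2 (inner x overwritten): d = {'inner': {'x': 84, 'y': 24}}

{'inner': {'x': 84, 'y': 24}}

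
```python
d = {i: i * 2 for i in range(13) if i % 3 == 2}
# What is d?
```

{2: 4, 5: 10, 8: 16, 11: 22}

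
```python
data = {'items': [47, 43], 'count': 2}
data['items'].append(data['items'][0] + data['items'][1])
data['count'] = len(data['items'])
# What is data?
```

After line 1: data = {'items': [47, 43], 'count': 2}
After line 2 (append 47 + 43 = 90): data = {'items': [47, 43, 90], 'count': 2}
After line 3 (count = len(items) = 3): data = {'items': [47, 43, 90], 'count': 3}

{'items': [47, 43, 90], 'count': 3}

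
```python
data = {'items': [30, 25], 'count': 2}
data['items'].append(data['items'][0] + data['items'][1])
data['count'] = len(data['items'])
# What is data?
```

After line 1: data = {'items': [30, 25], 'count': 2}
After line 2 (append 30 + 25 = 55): data = {'items': [30, 25, 55], 'count': 2}
After line 3 (count = len(items) = 3): data = {'items': [30, 25, 55], 'count': 3}

{'items': [30, 25, 55], 'count': 3}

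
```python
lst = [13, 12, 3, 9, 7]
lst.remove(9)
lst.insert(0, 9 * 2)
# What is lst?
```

After line 1: lst = [13, 12, 3, 9, 7]
After line 2 (remove first 9): lst = [13, 12, 3, 7]
After line 3 (insert 18 at index 0): lst = [18, 13, 12, 3, 7]

[18, 13, 12, 3, 7]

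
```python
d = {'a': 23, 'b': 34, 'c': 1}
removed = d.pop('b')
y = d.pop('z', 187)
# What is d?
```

After line 1: d = {'a': 23, 'b': 34, 'c': 1}
After line 2 (pop 'b' returns 34): d = {'a': 23, 'c': 1}, removed = 34
After line 3 (pop 'z' missing, returns default 187): d = {'a': 23, 'c': 1}, y = 187

{'a': 23, 'c': 1}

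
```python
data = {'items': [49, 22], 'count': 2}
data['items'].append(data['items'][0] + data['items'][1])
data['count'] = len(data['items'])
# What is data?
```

After line 1: data = {'items': [49, 22], 'count': 2}
After line 2 (append 49 + 22 = 71): data = {'items': [49, 22, 71], 'count': 2}
After line 3 (count = len(items) = 3): data = {'items': [49, 22, 71], 'count': 3}

{'items': [49, 22, 71], 'count': 3}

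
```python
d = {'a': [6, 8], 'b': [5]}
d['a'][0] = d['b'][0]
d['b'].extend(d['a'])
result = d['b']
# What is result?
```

After line 1: d = {'a': [6, 8], 'b': [5]}
After line 2 (a[0] = b[0] = 5): d = {'a': [5, 8], 'b': [5]}
After line 3 (b.extend(a) appends [5, 8]): d = {'a': [5, 8], 'b': [5, 5, 8]}
After line 4: result = d['b'] = [5, 5, 8]

[5, 5, 8]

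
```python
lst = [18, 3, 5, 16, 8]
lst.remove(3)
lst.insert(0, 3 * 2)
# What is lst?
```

After line 1: lst = [18, 3, 5, 16, 8]
After line 2 (remove first 3): lst = [18, 5, 16, 8]
After line 3 (insert 6 at index 0): lst = [6, 18, 5, 16, 8]

[6, 18, 5, 16, 8]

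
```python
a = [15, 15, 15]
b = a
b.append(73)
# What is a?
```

After line 1: a = [15, 15, 15]
After line 2 (b = a is an alias, same object): a = [15, 15, 15], b = [15, 15, 15]
After line 3 (b.append mutates the shared list): a = [15, 15, 15, 73], b = [15, 15, 15, 73]

[15, 15, 15, 73]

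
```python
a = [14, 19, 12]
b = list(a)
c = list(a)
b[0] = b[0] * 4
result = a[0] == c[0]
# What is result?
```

After line 1: a = [14, 19, 12]
After line 2 (b = list(a), copy): a = [14, 19, 12], b = [14, 19, 12]
After line 3 (c = list(a) is a copy, new object): c = [14, 19, 12]
After line 4 (b[0] = 14 * 4 = 56; only b mutates (copy)): a = [14, 19, 12], b = [56, 19, 12], c = [14, 19, 12]
After line 5 (a[0] = 14, c[0] = 14; result = True)

True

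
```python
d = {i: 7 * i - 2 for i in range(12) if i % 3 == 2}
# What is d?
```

{2: 12, 5: 33, 8: 54, 11: 75}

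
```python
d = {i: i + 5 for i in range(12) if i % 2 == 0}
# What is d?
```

{0: 5, 2: 7, 4: 9, 6: 11, 8: 13, 10: 15}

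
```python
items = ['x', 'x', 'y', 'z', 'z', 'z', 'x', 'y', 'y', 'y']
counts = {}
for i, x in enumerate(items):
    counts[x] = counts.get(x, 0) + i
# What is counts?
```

Initial: counts = {}, items = ['x', 'x', 'y', 'z', 'z', 'z', 'x', 'y', 'y', 'y']
i=0, x='x': counts = {'x': 0}
i=1, x='x': counts = {'x': 1}
i=2, x='y': counts = {'x': 1, 'y': 2}
i=3, x='z': counts = {'x': 1, 'y': 2, 'z': 3}
i=4, x='z': counts = {'x': 1, 'y': 2, 'z': 7}
i=5, x='z': counts = {'x': 1, 'y': 2, 'z': 12}
i=6, x='x': counts = {'x': 7, 'y': 2, 'z': 12}
i=7, x='y': counts = {'x': 7, 'y': 9, 'z': 12}
i=8, x='y': counts = {'x': 7, 'y': 17, 'z': 12}
i=9, x='y': counts = {'x': 7, 'y': 26, 'z': 12}

{'x': 7, 'y': 26, 'z': 12}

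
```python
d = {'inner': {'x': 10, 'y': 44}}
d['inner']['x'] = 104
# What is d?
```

After line 1: d = {'inner': {'x': 10, 'y': 44}}
After line 2 (inner x overwritten): d = {'inner': {'x': 104, 'y': 44}}

{'inner': {'x': 104, 'y': 44}}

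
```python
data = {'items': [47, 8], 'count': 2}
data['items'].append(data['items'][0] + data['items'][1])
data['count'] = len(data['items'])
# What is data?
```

After line 1: data = {'items': [47, 8], 'count': 2}
After line 2 (append 47 + 8 = 55): data = {'items': [47, 8, 55], 'count': 2}
After line 3 (count = len(items) = 3): data = {'items': [47, 8, 55], 'count': 3}

{'items': [47, 8, 55], 'count': 3}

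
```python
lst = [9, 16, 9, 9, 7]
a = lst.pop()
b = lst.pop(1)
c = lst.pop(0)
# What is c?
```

After line 1: lst = [9, 16, 9, 9, 7]
After line 2 (pop() -> a = 7): lst = [9, 16, 9, 9]
After line 3 (pop(1) -> b = 16): lst = [9, 9, 9]
After line 4 (pop(0) -> c = 9): lst = [9, 9]

9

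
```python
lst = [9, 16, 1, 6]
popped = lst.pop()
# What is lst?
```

[9, 16, 1]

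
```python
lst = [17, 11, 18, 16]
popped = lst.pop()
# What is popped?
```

16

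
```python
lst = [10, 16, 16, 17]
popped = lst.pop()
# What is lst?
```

[10, 16, 16]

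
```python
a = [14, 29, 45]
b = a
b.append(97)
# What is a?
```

After line 1: a = [14, 29, 45]
After line 2 (b = a is an alias, same object): a = [14, 29, 45], b = [14, 29, 45]
After line 3 (b.append mutates the shared list): a = [14, 29, 45, 97], b = [14, 29, 45, 97]

[14, 29, 45, 97]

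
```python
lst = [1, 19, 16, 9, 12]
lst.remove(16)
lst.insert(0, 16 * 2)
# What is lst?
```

After line 1: lst = [1, 19, 16, 9, 12]
After line 2 (remove first 16): lst = [1, 19, 9, 12]
After line 3 (insert 32 at index 0): lst = [32, 1, 19, 9, 12]

[32, 1, 19, 9, 12]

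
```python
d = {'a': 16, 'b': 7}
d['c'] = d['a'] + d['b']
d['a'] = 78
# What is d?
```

After line 1: d = {'a': 16, 'b': 7}
After line 2 (d['c'] = 16 + 7): d = {'a': 16, 'b': 7, 'c': 23}
After line 3: d = {'a': 78, 'b': 7, 'c': 23}

{'a': 78, 'b': 7, 'c': 23}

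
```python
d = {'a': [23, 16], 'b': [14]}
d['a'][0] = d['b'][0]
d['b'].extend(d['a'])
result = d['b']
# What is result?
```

After line 1: d = {'a': [23, 16], 'b': [14]}
After line 2 (a[0] = b[0] = 14): d = {'a': [14, 16], 'b': [14]}
After line 3 (b.extend(a) appends [14, 16]): d = {'a': [14, 16], 'b': [14, 14, 16]}
After line 4: result = d['b'] = [14, 14, 16]

[14, 14, 16]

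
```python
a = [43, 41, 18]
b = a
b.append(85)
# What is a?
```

After line 1: a = [43, 41, 18]
After line 2 (b = a is an alias, same object): a = [43, 41, 18], b = [43, 41, 18]
After line 3 (b.append mutates the shared list): a = [43, 41, 18, 85], b = [43, 41, 18, 85]

[43, 41, 18, 85]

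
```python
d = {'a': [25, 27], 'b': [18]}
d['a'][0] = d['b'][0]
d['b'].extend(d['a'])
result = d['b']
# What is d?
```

After line 1: d = {'a': [25, 27], 'b': [18]}
After line 2 (a[0] = b[0] = 18): d = {'a': [18, 27], 'b': [18]}
After line 3 (b.extend(a) appends [18, 27]): d = {'a': [18, 27], 'b': [18, 18, 27]}
After line 4: result = d['b'] = [18, 18, 27]

{'a': [18, 27], 'b': [18, 18, 27]}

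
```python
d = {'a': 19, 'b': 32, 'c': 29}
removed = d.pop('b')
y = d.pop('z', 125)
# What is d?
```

After line 1: d = {'a': 19, 'b': 32, 'c': 29}
After line 2 (pop 'b' returns 32): d = {'a': 19, 'c': 29}, removed = 32
After line 3 (pop 'z' missing, returns default 125): d = {'a': 19, 'c': 29}, y = 125

{'a': 19, 'c': 29}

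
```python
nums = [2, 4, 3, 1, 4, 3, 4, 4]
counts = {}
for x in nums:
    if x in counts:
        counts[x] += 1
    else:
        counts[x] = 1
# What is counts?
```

Initial: counts = {}, nums = [2, 4, 3, 1, 4, 3, 4, 4]
See 2: counts = {2: 1}
See 4: counts = {2: 1, 4: 1}
See 3: counts = {2: 1, 4: 1, 3: 1}
See 1: counts = {2: 1, 4: 1, 3: 1, 1: 1}
See 4: counts = {2: 1, 4: 2, 3: 1, 1: 1}
See 3: counts = {2: 1, 4: 2, 3: 2, 1: 1}
See 4: counts = {2: 1, 4: 3, 3: 2, 1: 1}
See 4: counts = {2: 1, 4: 4, 3: 2, 1: 1}

{2: 1, 4: 4, 3: 2, 1: 1}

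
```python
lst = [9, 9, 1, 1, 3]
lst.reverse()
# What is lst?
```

[3, 1, 1, 9, 9]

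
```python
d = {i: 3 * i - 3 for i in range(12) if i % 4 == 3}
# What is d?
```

{3: 6, 7: 18, 11: 30}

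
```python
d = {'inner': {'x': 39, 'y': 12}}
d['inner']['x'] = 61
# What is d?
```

After line 1: d = {'inner': {'x': 39, 'y': 12}}
After line 2 (inner x overwritten): d = {'inner': {'x': 61, 'y': 12}}

{'inner': {'x': 61, 'y': 12}}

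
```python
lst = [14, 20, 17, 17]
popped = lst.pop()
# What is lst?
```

[14, 20, 17]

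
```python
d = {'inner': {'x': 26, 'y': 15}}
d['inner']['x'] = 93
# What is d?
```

After line 1: d = {'inner': {'x': 26, 'y': 15}}
After line 2 (inner x overwritten): d = {'inner': {'x': 93, 'y': 15}}

{'inner': {'x': 93, 'y': 15}}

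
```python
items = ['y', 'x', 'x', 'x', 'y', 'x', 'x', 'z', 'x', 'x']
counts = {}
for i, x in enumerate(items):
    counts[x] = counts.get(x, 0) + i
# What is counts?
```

Initial: counts = {}, items = ['y', 'x', 'x', 'x', 'y', 'x', 'x', 'z', 'x', 'x']
i=0, x='y': counts = {'y': 0}
i=1, x='x': counts = {'y': 0, 'x': 1}
i=2, x='x': counts = {'y': 0, 'x': 3}
i=3, x='x': counts = {'y': 0, 'x': 6}
i=4, x='y': counts = {'y': 4, 'x': 6}
i=5, x='x': counts = {'y': 4, 'x': 11}
i=6, x='x': counts = {'y': 4, 'x': 17}
i=7, x='z': counts = {'y': 4, 'x': 17, 'z': 7}
i=8, x='x': counts = {'y': 4, 'x': 25, 'z': 7}
i=9, x='x': counts = {'y': 4, 'x': 34, 'z': 7}

{'y': 4, 'x': 34, 'z': 7}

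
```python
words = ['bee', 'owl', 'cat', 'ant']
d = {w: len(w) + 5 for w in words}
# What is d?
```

{'bee': 8, 'owl': 8, 'cat': 8, 'ant': 8}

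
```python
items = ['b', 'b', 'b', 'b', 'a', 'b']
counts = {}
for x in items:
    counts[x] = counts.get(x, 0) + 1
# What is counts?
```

Initial: counts = {}, items = ['b', 'b', 'b', 'b', 'a', 'b']
See 'b': counts = {'b': 1}
See 'b': counts = {'b': 2}
See 'b': counts = {'b': 3}
See 'b': counts = {'b': 4}
See 'a': counts = {'b': 4, 'a': 1}
See 'b': counts = {'b': 5, 'a': 1}

{'b': 5, 'a': 1}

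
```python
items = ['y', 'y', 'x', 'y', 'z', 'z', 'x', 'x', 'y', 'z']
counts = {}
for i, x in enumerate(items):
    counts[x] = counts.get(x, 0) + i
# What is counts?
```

Initial: counts = {}, items = ['y', 'y', 'x', 'y', 'z', 'z', 'x', 'x', 'y', 'z']
i=0, x='y': counts = {'y': 0}
i=1, x='y': counts = {'y': 1}
i=2, x='x': counts = {'y': 1, 'x': 2}
i=3, x='y': counts = {'y': 4, 'x': 2}
i=4, x='z': counts = {'y': 4, 'x': 2, 'z': 4}
i=5, x='z': counts = {'y': 4, 'x': 2, 'z': 9}
i=6, x='x': counts = {'y': 4, 'x': 8, 'z': 9}
i=7, x='x': counts = {'y': 4, 'x': 15, 'z': 9}
i=8, x='y': counts = {'y': 12, 'x': 15, 'z': 9}
i=9, x='z': counts = {'y': 12, 'x': 15, 'z': 18}

{'y': 12, 'x': 15, 'z': 18}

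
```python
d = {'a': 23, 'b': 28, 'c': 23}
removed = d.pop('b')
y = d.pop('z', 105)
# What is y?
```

After line 1: d = {'a': 23, 'b': 28, 'c': 23}
After line 2 (pop 'b' returns 28): d = {'a': 23, 'c': 23}, removed = 28
After line 3 (pop 'z' missing, returns default 105): d = {'a': 23, 'c': 23}, y = 105

105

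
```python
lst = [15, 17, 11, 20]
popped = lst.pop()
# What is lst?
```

[15, 17, 11]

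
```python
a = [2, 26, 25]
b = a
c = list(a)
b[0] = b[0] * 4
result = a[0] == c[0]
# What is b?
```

After line 1: a = [2, 26, 25]
After line 2 (b = a, alias): a = [2, 26, 25], b = [2, 26, 25]
After line 3 (c = list(a) is a copy, new object): c = [2, 26, 25]
After line 4 (b[0] = 2 * 4 = 8; mutates shared a/b): a = b = [8, 26, 25], c = [2, 26, 25]
After line 5 (a[0] = 8, c[0] = 2; result = False)

[8, 26, 25]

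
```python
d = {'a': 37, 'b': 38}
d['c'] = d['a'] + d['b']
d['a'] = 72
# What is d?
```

After line 1: d = {'a': 37, 'b': 38}
After line 2 (d['c'] = 37 + 38): d = {'a': 37, 'b': 38, 'c': 75}
After line 3: d = {'a': 72, 'b': 38, 'c': 75}

{'a': 72, 'b': 38, 'c': 75}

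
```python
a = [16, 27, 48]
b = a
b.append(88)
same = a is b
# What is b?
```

After line 1: a = [16, 27, 48]
After line 2 (b = a is an alias, same object): a = [16, 27, 48], b = [16, 27, 48]
After line 3 (b.append mutates the shared list): a = [16, 27, 48, 88], b = [16, 27, 48, 88]
After line 4 (same = a is b; same object -> True): same = True

[16, 27, 48, 88]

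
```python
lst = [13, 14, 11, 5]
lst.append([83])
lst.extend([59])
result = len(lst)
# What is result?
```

After line 1: lst = [13, 14, 11, 5]
After line 2 (append adds [83] as single element): lst = [13, 14, 11, 5, [83]]
After line 3 (extend unpacks [59], adds 59): lst = [13, 14, 11, 5, [83], 59]
After line 4: result = len(lst) = 6

6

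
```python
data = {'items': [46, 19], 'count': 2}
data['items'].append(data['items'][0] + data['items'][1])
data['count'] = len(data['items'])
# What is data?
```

After line 1: data = {'items': [46, 19], 'count': 2}
After line 2 (append 46 + 19 = 65): data = {'items': [46, 19, 65], 'count': 2}
After line 3 (count = len(items) = 3): data = {'items': [46, 19, 65], 'count': 3}

{'items': [46, 19, 65], 'count': 3}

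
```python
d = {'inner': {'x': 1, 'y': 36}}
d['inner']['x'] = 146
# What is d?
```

After line 1: d = {'inner': {'x': 1, 'y': 36}}
After line 2 (inner x overwritten): d = {'inner': {'x': 146, 'y': 36}}

{'inner': {'x': 146, 'y': 36}}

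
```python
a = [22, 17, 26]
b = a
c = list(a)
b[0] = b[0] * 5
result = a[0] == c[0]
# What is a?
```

After line 1: a = [22, 17, 26]
After line 2 (b = a, alias): a = [22, 17, 26], b = [22, 17, 26]
After line 3 (c = list(a) is a copy, new object): c = [22, 17, 26]
After line 4 (b[0] = 22 * 5 = 110; mutates shared a/b): a = b = [110, 17, 26], c = [22, 17, 26]
After line 5 (a[0] = 110, c[0] = 22; result = False)

[110, 17, 26]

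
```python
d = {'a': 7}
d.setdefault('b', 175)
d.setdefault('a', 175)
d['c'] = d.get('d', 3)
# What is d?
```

After line 1: d = {'a': 7}
After line 2 (setdefault adds 'b'=175): d = {'a': 7, 'b': 175}
After line 3 (setdefault 'a' no-op, already exists): d = {'a': 7, 'b': 175}
After line 4 (get('d', 3) returns default since 'd' not in d): d = {'a': 7, 'b': 175, 'c': 3}

{'a': 7, 'b': 175, 'c': 3}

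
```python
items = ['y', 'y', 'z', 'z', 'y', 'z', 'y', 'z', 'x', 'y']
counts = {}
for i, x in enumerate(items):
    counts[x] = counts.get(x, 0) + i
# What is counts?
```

Initial: counts = {}, items = ['y', 'y', 'z', 'z', 'y', 'z', 'y', 'z', 'x', 'y']
i=0, x='y': counts = {'y': 0}
i=1, x='y': counts = {'y': 1}
i=2, x='z': counts = {'y': 1, 'z': 2}
i=3, x='z': counts = {'y': 1, 'z': 5}
i=4, x='y': counts = {'y': 5, 'z': 5}
i=5, x='z': counts = {'y': 5, 'z': 10}
i=6, x='y': counts = {'y': 11, 'z': 10}
i=7, x='z': counts = {'y': 11, 'z': 17}
i=8, x='x': counts = {'y': 11, 'z': 17, 'x': 8}
i=9, x='y': counts = {'y': 20, 'z': 17, 'x': 8}

{'y': 20, 'z': 17, 'x': 8}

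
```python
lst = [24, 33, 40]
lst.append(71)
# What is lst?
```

[24, 33, 40, 71]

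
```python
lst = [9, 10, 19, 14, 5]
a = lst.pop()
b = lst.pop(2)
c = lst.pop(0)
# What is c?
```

After line 1: lst = [9, 10, 19, 14, 5]
After line 2 (pop() -> a = 5): lst = [9, 10, 19, 14]
After line 3 (pop(2) -> b = 19): lst = [9, 10, 14]
After line 4 (pop(0) -> c = 9): lst = [10, 14]

9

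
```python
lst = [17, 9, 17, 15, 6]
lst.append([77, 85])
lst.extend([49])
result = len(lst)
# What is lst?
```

After line 1: lst = [17, 9, 17, 15, 6]
After line 2 (append adds [77, 85] as single element): lst = [17, 9, 17, 15, 6, [77, 85]]
After line 3 (extend unpacks [49], adds 49): lst = [17, 9, 17, 15, 6, [77, 85], 49]
After line 4: result = len(lst) = 7

[17, 9, 17, 15, 6, [77, 85], 49]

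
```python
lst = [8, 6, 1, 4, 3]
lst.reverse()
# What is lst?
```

[3, 4, 1, 6, 8]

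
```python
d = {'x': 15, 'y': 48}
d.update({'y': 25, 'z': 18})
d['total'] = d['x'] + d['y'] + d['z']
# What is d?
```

After line 1: d = {'x': 15, 'y': 48}
After line 2 (y overwritten, z added): d = {'x': 15, 'y': 25, 'z': 18}
After line 3 (total = 15 + 25 + 18 = 58): d = {'x': 15, 'y': 25, 'z': 18, 'total': 58}

{'x': 15, 'y': 25, 'z': 18, 'total': 58}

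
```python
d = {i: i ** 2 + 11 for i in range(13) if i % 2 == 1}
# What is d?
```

{1: 12, 3: 20, 5: 36, 7: 60, 9: 92, 11: 132}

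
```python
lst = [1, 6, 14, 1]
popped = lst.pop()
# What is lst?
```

[1, 6, 14]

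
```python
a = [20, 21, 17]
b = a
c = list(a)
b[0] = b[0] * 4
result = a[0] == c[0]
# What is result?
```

After line 1: a = [20, 21, 17]
After line 2 (b = a, alias): a = [20, 21, 17], b = [20, 21, 17]
After line 3 (c = list(a) is a copy, new object): c = [20, 21, 17]
After line 4 (b[0] = 20 * 4 = 80; mutates shared a/b): a = b = [80, 21, 17], c = [20, 21, 17]
After line 5 (a[0] = 80, c[0] = 20; result = False)

False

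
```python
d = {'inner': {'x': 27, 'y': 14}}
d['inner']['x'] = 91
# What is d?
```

After line 1: d = {'inner': {'x': 27, 'y': 14}}
After line 2 (inner x overwritten): d = {'inner': {'x': 91, 'y': 14}}

{'inner': {'x': 91, 'y': 14}}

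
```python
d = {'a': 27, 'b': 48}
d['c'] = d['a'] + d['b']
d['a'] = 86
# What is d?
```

After line 1: d = {'a': 27, 'b': 48}
After line 2 (d['c'] = 27 + 48): d = {'a': 27, 'b': 48, 'c': 75}
After line 3: d = {'a': 86, 'b': 48, 'c': 75}

{'a': 86, 'b': 48, 'c': 75}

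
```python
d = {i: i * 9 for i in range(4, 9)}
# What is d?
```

{4: 36, 5: 45, 6: 54, 7: 63, 8: 72}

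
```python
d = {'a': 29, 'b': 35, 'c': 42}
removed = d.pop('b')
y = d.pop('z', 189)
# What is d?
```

After line 1: d = {'a': 29, 'b': 35, 'c': 42}
After line 2 (pop 'b' returns 35): d = {'a': 29, 'c': 42}, removed = 35
After line 3 (pop 'z' missing, returns default 189): d = {'a': 29, 'c': 42}, y = 189

{'a': 29, 'c': 42}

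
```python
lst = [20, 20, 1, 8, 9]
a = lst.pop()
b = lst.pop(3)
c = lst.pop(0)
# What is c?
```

After line 1: lst = [20, 20, 1, 8, 9]
After line 2 (pop() -> a = 9): lst = [20, 20, 1, 8]
After line 3 (pop(3) -> b = 8): lst = [20, 20, 1]
After line 4 (pop(0) -> c = 20): lst = [20, 1]

20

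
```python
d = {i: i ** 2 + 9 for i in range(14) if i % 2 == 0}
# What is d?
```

{0: 9, 2: 13, 4: 25, 6: 45, 8: 73, 10: 109, 12: 153}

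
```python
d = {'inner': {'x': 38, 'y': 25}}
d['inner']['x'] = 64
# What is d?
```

After line 1: d = {'inner': {'x': 38, 'y': 25}}
After line 2 (inner x overwritten): d = {'inner': {'x': 64, 'y': 25}}

{'inner': {'x': 64, 'y': 25}}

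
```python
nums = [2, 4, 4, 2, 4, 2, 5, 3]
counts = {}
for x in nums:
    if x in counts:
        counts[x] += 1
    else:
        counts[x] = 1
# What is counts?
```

Initial: counts = {}, nums = [2, 4, 4, 2, 4, 2, 5, 3]
See 2: counts = {2: 1}
See 4: counts = {2: 1, 4: 1}
See 4: counts = {2: 1, 4: 2}
See 2: counts = {2: 2, 4: 2}
See 4: counts = {2: 2, 4: 3}
See 2: counts = {2: 3, 4: 3}
See 5: counts = {2: 3, 4: 3, 5: 1}
See 3: counts = {2: 3, 4: 3, 5: 1, 3: 1}

{2: 3, 4: 3, 5: 1, 3: 1}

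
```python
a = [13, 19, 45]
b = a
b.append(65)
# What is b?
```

After line 1: a = [13, 19, 45]
After line 2 (b = a is an alias, same object): a = [13, 19, 45], b = [13, 19, 45]
After line 3 (b.append mutates the shared list): a = [13, 19, 45, 65], b = [13, 19, 45, 65]

[13, 19, 45, 65]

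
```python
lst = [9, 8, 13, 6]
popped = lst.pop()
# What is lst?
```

[9, 8, 13]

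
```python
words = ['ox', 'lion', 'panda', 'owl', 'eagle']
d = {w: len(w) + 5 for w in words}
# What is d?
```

{'ox': 7, 'lion': 9, 'panda': 10, 'owl': 8, 'eagle': 10}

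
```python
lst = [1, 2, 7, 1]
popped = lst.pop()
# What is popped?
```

1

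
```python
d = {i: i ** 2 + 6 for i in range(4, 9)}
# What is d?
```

{4: 22, 5: 31, 6: 42, 7: 55, 8: 70}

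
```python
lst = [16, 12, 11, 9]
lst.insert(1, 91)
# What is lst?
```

[16, 91, 12, 11, 9]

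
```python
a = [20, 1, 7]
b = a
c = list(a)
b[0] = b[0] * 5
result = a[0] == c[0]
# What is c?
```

After line 1: a = [20, 1, 7]
After line 2 (b = a, alias): a = [20, 1, 7], b = [20, 1, 7]
After line 3 (c = list(a) is a copy, new object): c = [20, 1, 7]
After line 4 (b[0] = 20 * 5 = 100; mutates shared a/b): a = b = [100, 1, 7], c = [20, 1, 7]
After line 5 (a[0] = 100, c[0] = 20; result = False)

[20, 1, 7]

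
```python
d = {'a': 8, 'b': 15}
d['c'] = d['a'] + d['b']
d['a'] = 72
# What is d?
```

After line 1: d = {'a': 8, 'b': 15}
After line 2 (d['c'] = 8 + 15): d = {'a': 8, 'b': 15, 'c': 23}
After line 3: d = {'a': 72, 'b': 15, 'c': 23}

{'a': 72, 'b': 15, 'c': 23}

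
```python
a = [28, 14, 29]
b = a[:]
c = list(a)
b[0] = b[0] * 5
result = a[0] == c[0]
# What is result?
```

After line 1: a = [28, 14, 29]
After line 2 (b = a[:], copy): a = [28, 14, 29], b = [28, 14, 29]
After line 3 (c = list(a) is a copy, new object): c = [28, 14, 29]
After line 4 (b[0] = 28 * 5 = 140; only b mutates (copy)): a = [28, 14, 29], b = [140, 14, 29], c = [28, 14, 29]
After line 5 (a[0] = 28, c[0] = 28; result = True)

True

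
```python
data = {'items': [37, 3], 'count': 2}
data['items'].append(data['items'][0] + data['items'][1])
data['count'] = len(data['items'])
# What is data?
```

After line 1: data = {'items': [37, 3], 'count': 2}
After line 2 (append 37 + 3 = 40): data = {'items': [37, 3, 40], 'count': 2}
After line 3 (count = len(items) = 3): data = {'items': [37, 3, 40], 'count': 3}

{'items': [37, 3, 40], 'count': 3}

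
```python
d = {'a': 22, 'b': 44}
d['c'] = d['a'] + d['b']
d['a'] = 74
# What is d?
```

After line 1: d = {'a': 22, 'b': 44}
After line 2 (d['c'] = 22 + 44): d = {'a': 22, 'b': 44, 'c': 66}
After line 3: d = {'a': 74, 'b': 44, 'c': 66}

{'a': 74, 'b': 44, 'c': 66}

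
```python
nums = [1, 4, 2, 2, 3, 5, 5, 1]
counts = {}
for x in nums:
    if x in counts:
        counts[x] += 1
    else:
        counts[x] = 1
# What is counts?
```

Initial: counts = {}, nums = [1, 4, 2, 2, 3, 5, 5, 1]
See 1: counts = {1: 1}
See 4: counts = {1: 1, 4: 1}
See 2: counts = {1: 1, 4: 1, 2: 1}
See 2: counts = {1: 1, 4: 1, 2: 2}
See 3: counts = {1: 1, 4: 1, 2: 2, 3: 1}
See 5: counts = {1: 1, 4: 1, 2: 2, 3: 1, 5: 1}
See 5: counts = {1: 1, 4: 1, 2: 2, 3: 1, 5: 2}
See 1: counts = {1: 2, 4: 1, 2: 2, 3: 1, 5: 2}

{1: 2, 4: 1, 2: 2, 3: 1, 5: 2}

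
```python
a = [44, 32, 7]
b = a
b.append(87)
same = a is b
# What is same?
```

After line 1: a = [44, 32, 7]
After line 2 (b = a is an alias, same object): a = [44, 32, 7], b = [44, 32, 7]
After line 3 (b.append mutates the shared list): a = [44, 32, 7, 87], b = [44, 32, 7, 87]
After line 4 (same = a is b; same object -> True): same = True

True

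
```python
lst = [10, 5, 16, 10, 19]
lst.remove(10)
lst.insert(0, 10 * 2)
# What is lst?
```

After line 1: lst = [10, 5, 16, 10, 19]
After line 2 (remove first 10): lst = [5, 16, 10, 19]
After line 3 (insert 20 at index 0): lst = [20, 5, 16, 10, 19]

[20, 5, 16, 10, 19]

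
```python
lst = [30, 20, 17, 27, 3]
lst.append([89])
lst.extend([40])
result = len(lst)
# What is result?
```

After line 1: lst = [30, 20, 17, 27, 3]
After line 2 (append adds [89] as single element): lst = [30, 20, 17, 27, 3, [89]]
After line 3 (extend unpacks [40], adds 40): lst = [30, 20, 17, 27, 3, [89], 40]
After line 4: result = len(lst) = 7

7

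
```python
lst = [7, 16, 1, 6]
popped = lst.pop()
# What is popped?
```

6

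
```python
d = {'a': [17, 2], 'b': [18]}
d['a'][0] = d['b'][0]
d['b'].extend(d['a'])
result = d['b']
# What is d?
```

After line 1: d = {'a': [17, 2], 'b': [18]}
After line 2 (a[0] = b[0] = 18): d = {'a': [18, 2], 'b': [18]}
After line 3 (b.extend(a) appends [18, 2]): d = {'a': [18, 2], 'b': [18, 18, 2]}
After line 4: result = d['b'] = [18, 18, 2]

{'a': [18, 2], 'b': [18, 18, 2]}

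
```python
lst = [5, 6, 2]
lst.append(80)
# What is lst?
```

[5, 6, 2, 80]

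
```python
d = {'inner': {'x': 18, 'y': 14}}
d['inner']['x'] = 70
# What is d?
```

After line 1: d = {'inner': {'x': 18, 'y': 14}}
After line 2 (inner x overwritten): d = {'inner': {'x': 70, 'y': 14}}

{'inner': {'x': 70, 'y': 14}}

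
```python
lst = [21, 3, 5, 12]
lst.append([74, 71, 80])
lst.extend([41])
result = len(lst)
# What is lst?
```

After line 1: lst = [21, 3, 5, 12]
After line 2 (append adds [74, 71, 80] as single element): lst = [21, 3, 5, 12, [74, 71, 80]]
After line 3 (extend unpacks [41], adds 41): lst = [21, 3, 5, 12, [74, 71, 80], 41]
After line 4: result = len(lst) = 6

[21, 3, 5, 12, [74, 71, 80], 41]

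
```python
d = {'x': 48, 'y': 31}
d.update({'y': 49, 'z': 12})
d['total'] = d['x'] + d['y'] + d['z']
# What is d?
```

After line 1: d = {'x': 48, 'y': 31}
After line 2 (y overwritten, z added): d = {'x': 48, 'y': 49, 'z': 12}
After line 3 (total = 48 + 49 + 12 = 109): d = {'x': 48, 'y': 49, 'z': 12, 'total': 109}

{'x': 48, 'y': 49, 'z': 12, 'total': 109}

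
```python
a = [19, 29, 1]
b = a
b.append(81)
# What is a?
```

After line 1: a = [19, 29, 1]
After line 2 (b = a is an alias, same object): a = [19, 29, 1], b = [19, 29, 1]
After line 3 (b.append mutates the shared list): a = [19, 29, 1, 81], b = [19, 29, 1, 81]

[19, 29, 1, 81]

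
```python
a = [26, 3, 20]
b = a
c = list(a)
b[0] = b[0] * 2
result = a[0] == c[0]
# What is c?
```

After line 1: a = [26, 3, 20]
After line 2 (b = a, alias): a = [26, 3, 20], b = [26, 3, 20]
After line 3 (c = list(a) is a copy, new object): c = [26, 3, 20]
After line 4 (b[0] = 26 * 2 = 52; mutates shared a/b): a = b = [52, 3, 20], c = [26, 3, 20]
After line 5 (a[0] = 52, c[0] = 26; result = False)

[26, 3, 20]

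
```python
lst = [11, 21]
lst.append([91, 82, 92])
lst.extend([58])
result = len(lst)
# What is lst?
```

After line 1: lst = [11, 21]
After line 2 (append adds [91, 82, 92] as single element): lst = [11, 21, [91, 82, 92]]
After line 3 (extend unpacks [58], adds 58): lst = [11, 21, [91, 82, 92], 58]
After line 4: result = len(lst) = 4

[11, 21, [91, 82, 92], 58]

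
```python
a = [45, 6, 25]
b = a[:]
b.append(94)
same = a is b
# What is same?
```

After line 1: a = [45, 6, 25]
After line 2 (b = a[:] is a shallow copy, new object): a = [45, 6, 25], b = [45, 6, 25]
After line 3 (append only mutates b): a = [45, 6, 25], b = [45, 6, 25, 94]
After line 4 (same = a is b; different objects -> False): same = False

False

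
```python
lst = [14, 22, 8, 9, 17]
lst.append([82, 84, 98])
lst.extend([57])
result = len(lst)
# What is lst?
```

After line 1: lst = [14, 22, 8, 9, 17]
After line 2 (append adds [82, 84, 98] as single element): lst = [14, 22, 8, 9, 17, [82, 84, 98]]
After line 3 (extend unpacks [57], adds 57): lst = [14, 22, 8, 9, 17, [82, 84, 98], 57]
After line 4: result = len(lst) = 7

[14, 22, 8, 9, 17, [82, 84, 98], 57]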